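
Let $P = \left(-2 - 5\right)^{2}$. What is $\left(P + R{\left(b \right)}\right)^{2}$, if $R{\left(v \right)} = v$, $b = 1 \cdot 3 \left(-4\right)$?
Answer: $1369$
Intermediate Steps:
$b = -12$ ($b = 3 \left(-4\right) = -12$)
$P = 49$ ($P = \left(-7\right)^{2} = 49$)
$\left(P + R{\left(b \right)}\right)^{2} = \left(49 - 12\right)^{2} = 37^{2} = 1369$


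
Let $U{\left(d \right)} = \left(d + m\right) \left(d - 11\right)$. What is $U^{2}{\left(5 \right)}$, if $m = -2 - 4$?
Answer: $36$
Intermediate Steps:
$m = -6$ ($m = -2 - 4 = -6$)
$U{\left(d \right)} = \left(-11 + d\right) \left(-6 + d\right)$ ($U{\left(d \right)} = \left(d - 6\right) \left(d - 11\right) = \left(-6 + d\right) \left(-11 + d\right) = \left(-11 + d\right) \left(-6 + d\right)$)
$U^{2}{\left(5 \right)} = \left(66 + 5^{2} - 85\right)^{2} = \left(66 + 25 - 85\right)^{2} = 6^{2} = 36$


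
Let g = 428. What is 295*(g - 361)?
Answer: 19765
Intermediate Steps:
295*(g - 361) = 295*(428 - 361) = 295*67 = 19765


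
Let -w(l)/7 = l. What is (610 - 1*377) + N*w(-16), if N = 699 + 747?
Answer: 162185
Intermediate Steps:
w(l) = -7*l
N = 1446
(610 - 1*377) + N*w(-16) = (610 - 1*377) + 1446*(-7*(-16)) = (610 - 377) + 1446*112 = 233 + 161952 = 162185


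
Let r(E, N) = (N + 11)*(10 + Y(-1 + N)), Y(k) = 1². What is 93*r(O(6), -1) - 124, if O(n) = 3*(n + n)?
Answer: 10106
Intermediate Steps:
Y(k) = 1
O(n) = 6*n (O(n) = 3*(2*n) = 6*n)
r(E, N) = 121 + 11*N (r(E, N) = (N + 11)*(10 + 1) = (11 + N)*11 = 121 + 11*N)
93*r(O(6), -1) - 124 = 93*(121 + 11*(-1)) - 124 = 93*(121 - 11) - 124 = 93*110 - 124 = 10230 - 124 = 10106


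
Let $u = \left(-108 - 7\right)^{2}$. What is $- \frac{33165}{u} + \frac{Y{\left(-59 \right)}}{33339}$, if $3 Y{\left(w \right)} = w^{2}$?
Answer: $- \frac{654205516}{264544965} \approx -2.4729$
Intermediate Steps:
$Y{\left(w \right)} = \frac{w^{2}}{3}$
$u = 13225$ ($u = \left(-115\right)^{2} = 13225$)
$- \frac{33165}{u} + \frac{Y{\left(-59 \right)}}{33339} = - \frac{33165}{13225} + \frac{\frac{1}{3} \left(-59\right)^{2}}{33339} = \left(-33165\right) \frac{1}{13225} + \frac{1}{3} \cdot 3481 \cdot \frac{1}{33339} = - \frac{6633}{2645} + \frac{3481}{3} \cdot \frac{1}{33339} = - \frac{6633}{2645} + \frac{3481}{100017} = - \frac{654205516}{264544965}$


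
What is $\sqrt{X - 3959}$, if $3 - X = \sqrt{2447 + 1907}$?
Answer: $\sqrt{-3956 - \sqrt{4354}} \approx 63.419 i$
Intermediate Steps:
$X = 3 - \sqrt{4354}$ ($X = 3 - \sqrt{2447 + 1907} = 3 - \sqrt{4354} \approx -62.985$)
$\sqrt{X - 3959} = \sqrt{\left(3 - \sqrt{4354}\right) - 3959} = \sqrt{-3956 - \sqrt{4354}}$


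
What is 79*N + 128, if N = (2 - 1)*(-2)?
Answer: -30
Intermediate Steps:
N = -2 (N = 1*(-2) = -2)
79*N + 128 = 79*(-2) + 128 = -158 + 128 = -30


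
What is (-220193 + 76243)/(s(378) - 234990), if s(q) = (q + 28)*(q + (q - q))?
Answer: 71975/40761 ≈ 1.7658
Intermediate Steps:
s(q) = q*(28 + q) (s(q) = (28 + q)*(q + 0) = (28 + q)*q = q*(28 + q))
(-220193 + 76243)/(s(378) - 234990) = (-220193 + 76243)/(378*(28 + 378) - 234990) = -143950/(378*406 - 234990) = -143950/(153468 - 234990) = -143950/(-81522) = -143950*(-1/81522) = 71975/40761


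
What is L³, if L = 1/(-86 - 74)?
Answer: -1/4096000 ≈ -2.4414e-7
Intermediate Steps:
L = -1/160 (L = 1/(-160) = -1/160 ≈ -0.0062500)
L³ = (-1/160)³ = -1/4096000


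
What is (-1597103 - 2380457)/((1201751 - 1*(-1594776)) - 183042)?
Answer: -795512/522697 ≈ -1.5219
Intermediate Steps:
(-1597103 - 2380457)/((1201751 - 1*(-1594776)) - 183042) = -3977560/((1201751 + 1594776) - 183042) = -3977560/(2796527 - 183042) = -3977560/2613485 = -3977560*1/2613485 = -795512/522697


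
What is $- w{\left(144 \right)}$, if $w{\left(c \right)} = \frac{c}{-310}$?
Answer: $\frac{72}{155} \approx 0.46452$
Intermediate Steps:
$w{\left(c \right)} = - \frac{c}{310}$ ($w{\left(c \right)} = c \left(- \frac{1}{310}\right) = - \frac{c}{310}$)
$- w{\left(144 \right)} = - \frac{\left(-1\right) 144}{310} = \left(-1\right) \left(- \frac{72}{155}\right) = \frac{72}{155}$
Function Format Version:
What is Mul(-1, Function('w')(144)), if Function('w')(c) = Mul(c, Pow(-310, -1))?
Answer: Rational(72, 155) ≈ 0.46452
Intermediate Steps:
Function('w')(c) = Mul(Rational(-1, 310), c) (Function('w')(c) = Mul(c, Rational(-1, 310)) = Mul(Rational(-1, 310), c))
Mul(-1, Function('w')(144)) = Mul(-1, Mul(Rational(-1, 310), 144)) = Mul(-1, Rational(-72, 155)) = Rational(72, 155)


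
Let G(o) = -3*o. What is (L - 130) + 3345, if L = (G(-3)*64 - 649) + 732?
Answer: 3874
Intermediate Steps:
L = 659 (L = (-3*(-3)*64 - 649) + 732 = (9*64 - 649) + 732 = (576 - 649) + 732 = -73 + 732 = 659)
(L - 130) + 3345 = (659 - 130) + 3345 = 529 + 3345 = 3874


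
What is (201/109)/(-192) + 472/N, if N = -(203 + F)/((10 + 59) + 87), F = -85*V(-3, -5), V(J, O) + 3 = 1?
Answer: -513681823/2602048 ≈ -197.41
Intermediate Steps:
V(J, O) = -2 (V(J, O) = -3 + 1 = -2)
F = 170 (F = -85*(-2) = 170)
N = -373/156 (N = -(203 + 170)/((10 + 59) + 87) = -373/(69 + 87) = -373/156 ≈ -2.3910)
(201/109)/(-192) + 472/N = (201/109)/(-192) + 472/(-373/156) = (201*(1/109))*(-1/192) + 472*(-156/373) = (201/109)*(-1/192) - 73632/373 = -67/6976 - 73632/373 = -513681823/2602048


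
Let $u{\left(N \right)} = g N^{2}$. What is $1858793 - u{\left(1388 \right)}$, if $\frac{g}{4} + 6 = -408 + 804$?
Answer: $-3003549847$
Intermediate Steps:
$g = 1560$ ($g = -24 + 4 \left(-408 + 804\right) = -24 + 4 \cdot 396 = -24 + 1584 = 1560$)
$u{\left(N \right)} = 1560 N^{2}$
$1858793 - u{\left(1388 \right)} = 1858793 - 1560 \cdot 1388^{2} = 1858793 - 1560 \cdot 1926544 = 1858793 - 3005408640 = -3003549847$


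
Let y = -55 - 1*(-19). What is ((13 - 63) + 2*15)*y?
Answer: 720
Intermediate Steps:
y = -36 (y = -55 + 19 = -36)
((13 - 63) + 2*15)*y = ((13 - 63) + 2*15)*(-36) = (-50 + 30)*(-36) = -20*(-36) = 720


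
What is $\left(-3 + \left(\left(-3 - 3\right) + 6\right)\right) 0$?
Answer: $0$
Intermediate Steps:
$\left(-3 + \left(\left(-3 - 3\right) + 6\right)\right) 0 = \left(-3 + \left(-6 + 6\right)\right) 0 = \left(-3 + 0\right) 0 = \left(-3\right) 0 = 0$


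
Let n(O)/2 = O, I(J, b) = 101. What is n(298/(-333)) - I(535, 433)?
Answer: -34229/333 ≈ -102.79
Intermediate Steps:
n(O) = 2*O
n(298/(-333)) - I(535, 433) = 2*(298/(-333)) - 1*101 = 2*(298*(-1/333)) - 101 = 2*(-298/333) - 101 = -596/333 - 101 = -34229/333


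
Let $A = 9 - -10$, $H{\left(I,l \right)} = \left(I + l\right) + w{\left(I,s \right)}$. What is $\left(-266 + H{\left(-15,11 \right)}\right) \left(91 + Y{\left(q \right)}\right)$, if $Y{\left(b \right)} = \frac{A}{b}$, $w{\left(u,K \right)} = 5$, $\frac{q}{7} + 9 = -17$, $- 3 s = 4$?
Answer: $- \frac{4383895}{182} \approx -24087.0$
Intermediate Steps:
$s = - \frac{4}{3}$ ($s = \left(- \frac{1}{3}\right) 4 = - \frac{4}{3} \approx -1.3333$)
$q = -182$ ($q = -63 + 7 \left(-17\right) = -63 - 119 = -182$)
$H{\left(I,l \right)} = 5 + I + l$ ($H{\left(I,l \right)} = \left(I + l\right) + 5 = 5 + I + l$)
$A = 19$ ($A = 9 + 10 = 19$)
$Y{\left(b \right)} = \frac{19}{b}$
$\left(-266 + H{\left(-15,11 \right)}\right) \left(91 + Y{\left(q \right)}\right) = \left(-266 + \left(5 - 15 + 11\right)\right) \left(91 + \frac{19}{-182}\right) = \left(-266 + 1\right) \left(91 + 19 \left(- \frac{1}{182}\right)\right) = - 265 \left(91 - \frac{19}{182}\right) = \left(-265\right) \frac{16543}{182} = - \frac{4383895}{182}$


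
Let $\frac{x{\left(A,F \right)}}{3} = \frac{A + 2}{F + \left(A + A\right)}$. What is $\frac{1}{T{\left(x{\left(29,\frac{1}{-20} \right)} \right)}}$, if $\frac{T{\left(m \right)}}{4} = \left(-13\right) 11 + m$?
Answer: $- \frac{1159}{655508} \approx -0.0017681$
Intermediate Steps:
$x{\left(A,F \right)} = \frac{3 \left(2 + A\right)}{F + 2 A}$ ($x{\left(A,F \right)} = 3 \frac{A + 2}{F + \left(A + A\right)} = 3 \frac{2 + A}{F + 2 A} = \frac{3 \left(2 + A\right)}{F + 2 A}$)
$T{\left(m \right)} = -572 + 4 m$ ($T{\left(m \right)} = 4 \left(\left(-13\right) 11 + m\right) = 4 \left(-143 + m\right) = -572 + 4 m$)
$\frac{1}{T{\left(x{\left(29,\frac{1}{-20} \right)} \right)}} = \frac{1}{-572 + 4 \frac{3 \left(2 + 29\right)}{\frac{1}{-20} + 2 \cdot 29}} = \frac{1}{-572 + 4 \cdot 3 \frac{1}{- \frac{1}{20} + 58} \cdot 31} = \frac{1}{-572 + 4 \cdot 3 \frac{1}{\frac{1159}{20}} \cdot 31} = \frac{1}{-572 + 4 \cdot 3 \cdot \frac{20}{1159} \cdot 31} = \frac{1}{-572 + 4 \cdot \frac{1860}{1159}} = \frac{1}{-572 + \frac{7440}{1159}} = \frac{1}{- \frac{655508}{1159}} = - \frac{1159}{655508}$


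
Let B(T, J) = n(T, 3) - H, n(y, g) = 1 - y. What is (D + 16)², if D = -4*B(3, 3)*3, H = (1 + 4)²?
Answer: 115600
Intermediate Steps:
H = 25 (H = 5² = 25)
B(T, J) = -24 - T (B(T, J) = (1 - T) - 1*25 = (1 - T) - 25 = -24 - T)
D = 324 (D = -4*(-24 - 1*3)*3 = -4*(-24 - 3)*3 = -4*(-27)*3 = 108*3 = 324)
(D + 16)² = (324 + 16)² = 340² = 115600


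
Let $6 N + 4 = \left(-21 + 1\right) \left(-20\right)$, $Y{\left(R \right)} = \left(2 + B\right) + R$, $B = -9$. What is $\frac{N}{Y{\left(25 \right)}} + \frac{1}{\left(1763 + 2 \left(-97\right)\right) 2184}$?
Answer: $\frac{12564553}{3426696} \approx 3.6667$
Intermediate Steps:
$Y{\left(R \right)} = -7 + R$ ($Y{\left(R \right)} = \left(2 - 9\right) + R = -7 + R$)
$N = 66$ ($N = - \frac{2}{3} + \frac{\left(-21 + 1\right) \left(-20\right)}{6} = - \frac{2}{3} + \frac{\left(-20\right) \left(-20\right)}{6} = - \frac{2}{3} + \frac{1}{6} \cdot 400 = - \frac{2}{3} + \frac{200}{3} = 66$)
$\frac{N}{Y{\left(25 \right)}} + \frac{1}{\left(1763 + 2 \left(-97\right)\right) 2184} = \frac{66}{-7 + 25} + \frac{1}{\left(1763 + 2 \left(-97\right)\right) 2184} = \frac{66}{18} + \frac{1}{1763 - 194} \cdot \frac{1}{2184} = 66 \cdot \frac{1}{18} + \frac{1}{1569} \cdot \frac{1}{2184} = \frac{11}{3} + \frac{1}{1569} \cdot \frac{1}{2184} = \frac{11}{3} + \frac{1}{3426696} = \frac{12564553}{3426696}$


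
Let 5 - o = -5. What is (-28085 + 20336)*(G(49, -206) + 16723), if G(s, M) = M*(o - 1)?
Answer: -115219881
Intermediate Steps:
o = 10 (o = 5 - 1*(-5) = 5 + 5 = 10)
G(s, M) = 9*M (G(s, M) = M*(10 - 1) = M*9 = 9*M)
(-28085 + 20336)*(G(49, -206) + 16723) = (-28085 + 20336)*(9*(-206) + 16723) = -7749*(-1854 + 16723) = -7749*14869 = -115219881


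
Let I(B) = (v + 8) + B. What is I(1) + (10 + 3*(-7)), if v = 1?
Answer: -1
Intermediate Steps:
I(B) = 9 + B (I(B) = (1 + 8) + B = 9 + B)
I(1) + (10 + 3*(-7)) = (9 + 1) + (10 + 3*(-7)) = 10 + (10 - 21) = 10 - 11 = -1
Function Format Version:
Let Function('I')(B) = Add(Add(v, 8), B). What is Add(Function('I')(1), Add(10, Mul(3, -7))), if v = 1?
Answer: -1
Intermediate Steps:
Function('I')(B) = Add(9, B) (Function('I')(B) = Add(Add(1, 8), B) = Add(9, B))
Add(Function('I')(1), Add(10, Mul(3, -7))) = Add(Add(9, 1), Add(10, Mul(3, -7))) = Add(10, Add(10, -21)) = Add(10, -11) = -1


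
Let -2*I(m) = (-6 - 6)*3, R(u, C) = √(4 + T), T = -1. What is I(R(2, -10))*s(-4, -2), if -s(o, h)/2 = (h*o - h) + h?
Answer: -288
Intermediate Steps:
R(u, C) = √3 (R(u, C) = √(4 - 1) = √3)
s(o, h) = -2*h*o (s(o, h) = -2*((h*o - h) + h) = -2*((-h + h*o) + h) = -2*h*o)
I(m) = 18 (I(m) = -(-6 - 6)*3/2 = -(-6)*3 = -½*(-36) = 18)
I(R(2, -10))*s(-4, -2) = 18*(-2*(-2)*(-4)) = 18*(-16) = -288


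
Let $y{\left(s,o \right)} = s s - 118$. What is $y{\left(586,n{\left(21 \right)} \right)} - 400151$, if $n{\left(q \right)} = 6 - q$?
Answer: $-56873$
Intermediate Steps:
$y{\left(s,o \right)} = -118 + s^{2}$ ($y{\left(s,o \right)} = s^{2} - 118 = -118 + s^{2}$)
$y{\left(586,n{\left(21 \right)} \right)} - 400151 = \left(-118 + 586^{2}\right) - 400151 = \left(-118 + 343396\right) - 400151 = 343278 - 400151 = -56873$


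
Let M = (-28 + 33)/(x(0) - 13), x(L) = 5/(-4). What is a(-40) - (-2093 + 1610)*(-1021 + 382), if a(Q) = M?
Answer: -17592329/57 ≈ -3.0864e+5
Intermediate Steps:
x(L) = -5/4 (x(L) = 5*(-¼) = -5/4)
M = -20/57 (M = (-28 + 33)/(-5/4 - 13) = 5/(-57/4) = 5*(-4/57) = -20/57 ≈ -0.35088)
a(Q) = -20/57
a(-40) - (-2093 + 1610)*(-1021 + 382) = -20/57 - (-2093 + 1610)*(-1021 + 382) = -20/57 - (-483)*(-639) = -20/57 - 1*308637 = -20/57 - 308637 = -17592329/57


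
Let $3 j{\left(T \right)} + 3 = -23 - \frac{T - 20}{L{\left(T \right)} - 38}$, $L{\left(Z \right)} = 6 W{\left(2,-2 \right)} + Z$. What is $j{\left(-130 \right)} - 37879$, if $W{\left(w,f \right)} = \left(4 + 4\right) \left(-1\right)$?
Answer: $- \frac{4091893}{108} \approx -37888.0$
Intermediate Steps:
$W{\left(w,f \right)} = -8$ ($W{\left(w,f \right)} = 8 \left(-1\right) = -8$)
$L{\left(Z \right)} = -48 + Z$ ($L{\left(Z \right)} = 6 \left(-8\right) + Z = -48 + Z$)
$j{\left(T \right)} = - \frac{26}{3} - \frac{-20 + T}{3 \left(-86 + T\right)}$ ($j{\left(T \right)} = -1 + \frac{-23 - \frac{T - 20}{\left(-48 + T\right) - 38}}{3} = -1 + \frac{-23 - \frac{-20 + T}{-86 + T}}{3} = -1 - \left(\frac{23}{3} + \frac{-20 + T}{3 \left(-86 + T\right)}\right) = - \frac{26}{3} - \frac{-20 + T}{3 \left(-86 + T\right)}$)
$j{\left(-130 \right)} - 37879 = \frac{752 - -1170}{-86 - 130} - 37879 = \frac{752 + 1170}{-216} - 37879 = \left(- \frac{1}{216}\right) 1922 - 37879 = - \frac{961}{108} - 37879 = - \frac{4091893}{108}$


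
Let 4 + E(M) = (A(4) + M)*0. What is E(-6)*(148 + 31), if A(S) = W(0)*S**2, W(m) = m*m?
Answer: -716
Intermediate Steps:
W(m) = m**2
A(S) = 0 (A(S) = 0**2*S**2 = 0*S**2 = 0)
E(M) = -4 (E(M) = -4 + (0 + M)*0 = -4 + M*0 = -4 + 0 = -4)
E(-6)*(148 + 31) = -4*(148 + 31) = -4*179 = -716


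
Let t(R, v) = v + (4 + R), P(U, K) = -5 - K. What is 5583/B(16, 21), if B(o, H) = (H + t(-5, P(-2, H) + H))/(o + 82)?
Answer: 182378/5 ≈ 36476.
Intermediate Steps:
t(R, v) = 4 + R + v
B(o, H) = (-6 + H)/(82 + o) (B(o, H) = (H + (4 - 5 + ((-5 - H) + H)))/(o + 82) = (H + (4 - 5 - 5))/(82 + o) = (H - 6)/(82 + o) = (-6 + H)/(82 + o))
5583/B(16, 21) = 5583/(((-6 + 21)/(82 + 16))) = 5583/((15/98)) = 5583/(((1/98)*15)) = 5583/(15/98) = 5583*(98/15) = 182378/5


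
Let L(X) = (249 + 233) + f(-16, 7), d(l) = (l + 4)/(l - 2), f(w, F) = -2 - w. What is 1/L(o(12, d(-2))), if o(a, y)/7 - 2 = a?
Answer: 1/496 ≈ 0.0020161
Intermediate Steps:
d(l) = (4 + l)/(-2 + l)
o(a, y) = 14 + 7*a
L(X) = 496 (L(X) = (249 + 233) + (-2 - 1*(-16)) = 482 + (-2 + 16) = 482 + 14 = 496)
1/L(o(12, d(-2))) = 1/496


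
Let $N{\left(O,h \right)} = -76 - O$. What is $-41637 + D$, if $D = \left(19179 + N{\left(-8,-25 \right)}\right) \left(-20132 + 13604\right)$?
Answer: $-124798245$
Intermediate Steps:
$D = -124756608$ ($D = \left(19179 - 68\right) \left(-20132 + 13604\right) = \left(19179 + \left(-76 + 8\right)\right) \left(-6528\right) = \left(19179 - 68\right) \left(-6528\right) = 19111 \left(-6528\right) = -124756608$)
$-41637 + D = -41637 - 124756608 = -124798245$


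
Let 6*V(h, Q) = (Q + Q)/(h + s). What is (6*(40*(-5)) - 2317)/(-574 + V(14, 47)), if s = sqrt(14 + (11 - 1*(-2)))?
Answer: 3063588360/498869053 - 1487691*sqrt(3)/498869053 ≈ 6.1359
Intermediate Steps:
s = 3*sqrt(3) (s = sqrt(14 + (11 + 2)) = sqrt(14 + 13) = sqrt(27) = 3*sqrt(3) ≈ 5.1962)
V(h, Q) = Q/(3*(h + 3*sqrt(3))) (V(h, Q) = ((Q + Q)/(h + 3*sqrt(3)))/6 = ((2*Q)/(h + 3*sqrt(3)))/6 = (2*Q/(h + 3*sqrt(3)))/6 = Q/(3*(h + 3*sqrt(3))))
(6*(40*(-5)) - 2317)/(-574 + V(14, 47)) = (6*(40*(-5)) - 2317)/(-574 + (1/3)*47/(14 + 3*sqrt(3))) = (6*(-200) - 2317)/(-574 + 47/(3*(14 + 3*sqrt(3)))) = (-1200 - 2317)/(-574 + 47/(3*(14 + 3*sqrt(3)))) = -3517/(-574 + 47/(3*(14 + 3*sqrt(3))))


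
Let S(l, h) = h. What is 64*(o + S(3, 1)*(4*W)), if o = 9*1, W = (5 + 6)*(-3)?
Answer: -7872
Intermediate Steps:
W = -33 (W = 11*(-3) = -33)
o = 9
64*(o + S(3, 1)*(4*W)) = 64*(9 + 1*(4*(-33))) = 64*(9 + 1*(-132)) = 64*(9 - 132) = 64*(-123) = -7872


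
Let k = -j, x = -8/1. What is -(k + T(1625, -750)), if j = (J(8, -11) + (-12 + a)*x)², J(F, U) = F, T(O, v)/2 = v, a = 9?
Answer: 2524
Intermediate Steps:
T(O, v) = 2*v
x = -8 (x = -8*1 = -8)
j = 1024 (j = (8 + (-12 + 9)*(-8))² = (8 - 3*(-8))² = (8 + 24)² = 32² = 1024)
k = -1024 (k = -1*1024 = -1024)
-(k + T(1625, -750)) = -(-1024 + 2*(-750)) = -(-1024 - 1500) = -1*(-2524) = 2524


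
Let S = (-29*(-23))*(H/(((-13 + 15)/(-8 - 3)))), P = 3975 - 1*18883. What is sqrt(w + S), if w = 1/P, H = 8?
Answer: I*sqrt(1630636984095)/7454 ≈ 171.31*I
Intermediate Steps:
P = -14908 (P = 3975 - 18883 = -14908)
S = -29348 (S = (-29*(-23))*(8/(((-13 + 15)/(-8 - 3)))) = 667*(8/((2/(-11)))) = 667*(8/((2*(-1/11)))) = 667*(8/(-2/11)) = 667*(8*(-11/2)) = 667*(-44) = -29348)
w = -1/14908 (w = 1/(-14908) = -1/14908 ≈ -6.7078e-5)
sqrt(w + S) = sqrt(-1/14908 - 29348) = sqrt(-437519985/14908) = I*sqrt(1630636984095)/7454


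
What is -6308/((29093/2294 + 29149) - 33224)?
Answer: 14470552/9318957 ≈ 1.5528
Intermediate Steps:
-6308/((29093/2294 + 29149) - 33224) = -6308/(66896899/2294 - 33224) = -6308/(-9318957/2294) = -6308*(-2294/9318957) = 14470552/9318957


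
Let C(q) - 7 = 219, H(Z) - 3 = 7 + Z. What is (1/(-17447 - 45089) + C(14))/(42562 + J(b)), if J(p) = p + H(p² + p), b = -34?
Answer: 2826627/546064352 ≈ 0.0051764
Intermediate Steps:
H(Z) = 10 + Z (H(Z) = 3 + (7 + Z) = 10 + Z)
C(q) = 226 (C(q) = 7 + 219 = 226)
J(p) = 10 + p² + 2*p (J(p) = p + (10 + (p² + p)) = p + (10 + (p + p²)) = p + (10 + p + p²) = 10 + p² + 2*p)
(1/(-17447 - 45089) + C(14))/(42562 + J(b)) = (1/(-17447 - 45089) + 226)/(42562 + (10 - 34 - 34*(1 - 34))) = (1/(-62536) + 226)/(42562 + (10 - 34 - 34*(-33))) = (-1/62536 + 226)/(42562 + (10 - 34 + 1122)) = 14133135/(62536*(42562 + 1098)) = (14133135/62536)/43660 = (14133135/62536)*(1/43660) = 2826627/546064352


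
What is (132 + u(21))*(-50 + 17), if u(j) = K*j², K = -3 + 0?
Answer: 39303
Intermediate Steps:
K = -3
u(j) = -3*j²
(132 + u(21))*(-50 + 17) = (132 - 3*21²)*(-50 + 17) = (132 - 3*441)*(-33) = (132 - 1323)*(-33) = -1191*(-33) = 39303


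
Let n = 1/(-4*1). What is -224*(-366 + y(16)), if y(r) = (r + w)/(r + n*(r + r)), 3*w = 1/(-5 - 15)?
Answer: 1223047/15 ≈ 81537.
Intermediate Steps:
w = -1/60 (w = 1/(3*(-5 - 15)) = (⅓)/(-20) = (⅓)*(-1/20) = -1/60 ≈ -0.016667)
n = -¼ (n = 1/(-4) = -¼ ≈ -0.25000)
y(r) = 2*(-1/60 + r)/r (y(r) = (r - 1/60)/(r - (r + r)/4) = (-1/60 + r)/(r - r/2) = (-1/60 + r)/((r/2)) = (-1/60 + r)*(2/r) = 2*(-1/60 + r)/r)
-224*(-366 + y(16)) = -224*(-366 + (2 - 1/30/16)) = -224*(-366 + (2 - 1/30*1/16)) = -224*(-366 + (2 - 1/480)) = -224*(-366 + 959/480) = -224*(-174721/480) = 1223047/15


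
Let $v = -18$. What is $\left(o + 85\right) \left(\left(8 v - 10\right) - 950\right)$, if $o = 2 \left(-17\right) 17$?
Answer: $544272$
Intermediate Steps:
$o = -578$ ($o = \left(-34\right) 17 = -578$)
$\left(o + 85\right) \left(\left(8 v - 10\right) - 950\right) = \left(-578 + 85\right) \left(\left(8 \left(-18\right) - 10\right) - 950\right) = - 493 \left(\left(-144 - 10\right) - 950\right) = - 493 \left(-154 - 950\right) = \left(-493\right) \left(-1104\right) = 544272$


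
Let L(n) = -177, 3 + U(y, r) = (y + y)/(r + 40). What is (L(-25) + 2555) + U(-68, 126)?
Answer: 197057/83 ≈ 2374.2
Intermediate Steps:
U(y, r) = -3 + 2*y/(40 + r) (U(y, r) = -3 + (y + y)/(r + 40) = -3 + (2*y)/(40 + r) = -3 + 2*y/(40 + r))
(L(-25) + 2555) + U(-68, 126) = (-177 + 2555) + (-120 - 3*126 + 2*(-68))/(40 + 126) = 2378 + (-120 - 378 - 136)/166 = 2378 + (1/166)*(-634) = 2378 - 317/83 = 197057/83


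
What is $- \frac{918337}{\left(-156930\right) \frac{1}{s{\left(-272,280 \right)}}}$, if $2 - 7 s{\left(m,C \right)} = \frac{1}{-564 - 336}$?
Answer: $\frac{236274991}{141237000} \approx 1.6729$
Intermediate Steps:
$s{\left(m,C \right)} = \frac{1801}{6300}$ ($s{\left(m,C \right)} = \frac{2}{7} - \frac{1}{7 \left(-564 - 336\right)} = \frac{2}{7} - \frac{1}{7 \left(-900\right)} = \frac{2}{7} - - \frac{1}{6300} = \frac{2}{7} + \frac{1}{6300} = \frac{1801}{6300}$)
$- \frac{918337}{\left(-156930\right) \frac{1}{s{\left(-272,280 \right)}}} = - \frac{918337}{\left(-156930\right) \frac{1}{\frac{1801}{6300}}} = - \frac{918337}{\left(-156930\right) \frac{6300}{1801}} = - \frac{918337}{- \frac{988659000}{1801}} = \left(-918337\right) \left(- \frac{1801}{988659000}\right) = \frac{236274991}{141237000}$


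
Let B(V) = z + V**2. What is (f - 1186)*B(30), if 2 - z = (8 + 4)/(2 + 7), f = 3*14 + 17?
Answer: -3045154/3 ≈ -1.0151e+6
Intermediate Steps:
f = 59 (f = 42 + 17 = 59)
z = 2/3 (z = 2 - (8 + 4)/(2 + 7) = 2 - 12/9 = 2 - 1*4/3 = 2 - 4/3 = 2/3 ≈ 0.66667)
B(V) = 2/3 + V**2
(f - 1186)*B(30) = (59 - 1186)*(2/3 + 30**2) = -1127*(2/3 + 900) = -1127*2702/3 = -3045154/3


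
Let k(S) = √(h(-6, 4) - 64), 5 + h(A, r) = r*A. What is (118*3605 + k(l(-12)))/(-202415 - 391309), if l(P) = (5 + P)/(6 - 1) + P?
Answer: -212695/296862 - I*√93/593724 ≈ -0.71648 - 1.6243e-5*I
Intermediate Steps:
h(A, r) = -5 + A*r (h(A, r) = -5 + r*A = -5 + A*r)
l(P) = 1 + 6*P/5 (l(P) = (5 + P)/5 + P = (5 + P)*(⅕) + P = (1 + P/5) + P = 1 + 6*P/5)
k(S) = I*√93 (k(S) = √((-5 - 6*4) - 64) = √((-5 - 24) - 64) = √(-29 - 64) = √(-93) = I*√93)
(118*3605 + k(l(-12)))/(-202415 - 391309) = (118*3605 + I*√93)/(-202415 - 391309) = (425390 + I*√93)/(-593724) = (425390 + I*√93)*(-1/593724) = -212695/296862 - I*√93/593724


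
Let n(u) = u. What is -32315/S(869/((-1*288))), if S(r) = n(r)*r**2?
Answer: 771936583680/656234909 ≈ 1176.3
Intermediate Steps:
S(r) = r**3 (S(r) = r*r**2 = r**3)
-32315/S(869/((-1*288))) = -32315/((869/((-1*288)))**3) = -32315/((869/(-288))**3) = -32315/((869*(-1/288))**3) = -32315/((-869/288)**3) = -32315/(-656234909/23887872) = -32315*(-23887872/656234909) = 771936583680/656234909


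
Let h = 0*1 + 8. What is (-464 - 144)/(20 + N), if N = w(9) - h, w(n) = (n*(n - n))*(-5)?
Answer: -152/3 ≈ -50.667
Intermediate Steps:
w(n) = 0 (w(n) = (n*0)*(-5) = 0*(-5) = 0)
h = 8 (h = 0 + 8 = 8)
N = -8 (N = 0 - 1*8 = 0 - 8 = -8)
(-464 - 144)/(20 + N) = (-464 - 144)/(20 - 8) = -608/12 = -608*1/12 = -152/3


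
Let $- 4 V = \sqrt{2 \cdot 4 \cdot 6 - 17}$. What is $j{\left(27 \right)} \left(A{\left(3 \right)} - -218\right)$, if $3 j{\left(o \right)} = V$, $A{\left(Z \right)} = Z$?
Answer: $- \frac{221 \sqrt{31}}{12} \approx -102.54$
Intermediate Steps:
$V = - \frac{\sqrt{31}}{4}$ ($V = - \frac{\sqrt{2 \cdot 4 \cdot 6 - 17}}{4} = - \frac{\sqrt{8 \cdot 6 - 17}}{4} = - \frac{\sqrt{48 - 17}}{4} = - \frac{\sqrt{31}}{4} \approx -1.3919$)
$j{\left(o \right)} = - \frac{\sqrt{31}}{12}$ ($j{\left(o \right)} = \frac{\left(- \frac{1}{4}\right) \sqrt{31}}{3} = - \frac{\sqrt{31}}{12}$)
$j{\left(27 \right)} \left(A{\left(3 \right)} - -218\right) = - \frac{\sqrt{31}}{12} \left(3 - -218\right) = - \frac{\sqrt{31}}{12} \left(3 + 218\right) = - \frac{\sqrt{31}}{12} \cdot 221 = - \frac{221 \sqrt{31}}{12}$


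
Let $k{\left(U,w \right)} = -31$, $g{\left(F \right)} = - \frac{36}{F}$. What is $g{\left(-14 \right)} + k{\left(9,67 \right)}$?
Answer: $- \frac{199}{7} \approx -28.429$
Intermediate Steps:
$g{\left(-14 \right)} + k{\left(9,67 \right)} = - \frac{36}{-14} - 31 = \left(-36\right) \left(- \frac{1}{14}\right) - 31 = \frac{18}{7} - 31 = - \frac{199}{7}$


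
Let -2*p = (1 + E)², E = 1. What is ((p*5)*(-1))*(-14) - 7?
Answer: -147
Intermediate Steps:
p = -2 (p = -(1 + 1)²/2 = -½*2² = -½*4 = -2)
((p*5)*(-1))*(-14) - 7 = (-2*5*(-1))*(-14) - 7 = -10*(-1)*(-14) - 7 = 10*(-14) - 7 = -140 - 7 = -147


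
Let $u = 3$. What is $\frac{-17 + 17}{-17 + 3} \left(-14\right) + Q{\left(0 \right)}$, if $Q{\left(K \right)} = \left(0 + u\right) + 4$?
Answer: $7$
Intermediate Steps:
$Q{\left(K \right)} = 7$ ($Q{\left(K \right)} = \left(0 + 3\right) + 4 = 3 + 4 = 7$)
$\frac{-17 + 17}{-17 + 3} \left(-14\right) + Q{\left(0 \right)} = \frac{-17 + 17}{-17 + 3} \left(-14\right) + 7 = \frac{0}{-14} \left(-14\right) + 7 = 0 \left(- \frac{1}{14}\right) \left(-14\right) + 7 = 0 \left(-14\right) + 7 = 0 + 7 = 7$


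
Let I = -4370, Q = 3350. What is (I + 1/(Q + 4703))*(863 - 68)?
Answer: -27977329155/8053 ≈ -3.4741e+6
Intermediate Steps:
(I + 1/(Q + 4703))*(863 - 68) = (-4370 + 1/(3350 + 4703))*(863 - 68) = (-4370 + 1/8053)*795 = -35191609/8053*795 = -27977329155/8053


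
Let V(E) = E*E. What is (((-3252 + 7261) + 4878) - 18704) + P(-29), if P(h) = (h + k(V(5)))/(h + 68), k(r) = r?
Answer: -382867/39 ≈ -9817.1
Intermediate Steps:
V(E) = E²
P(h) = (25 + h)/(68 + h) (P(h) = (h + 5²)/(h + 68) = (h + 25)/(68 + h) = (25 + h)/(68 + h))
(((-3252 + 7261) + 4878) - 18704) + P(-29) = (((-3252 + 7261) + 4878) - 18704) + (25 - 29)/(68 - 29) = ((4009 + 4878) - 18704) - 4/39 = (8887 - 18704) + (1/39)*(-4) = -9817 - 4/39 = -382867/39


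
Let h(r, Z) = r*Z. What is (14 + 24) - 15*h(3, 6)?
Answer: -232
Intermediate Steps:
h(r, Z) = Z*r
(14 + 24) - 15*h(3, 6) = (14 + 24) - 90*3 = 38 - 15*18 = 38 - 270 = -232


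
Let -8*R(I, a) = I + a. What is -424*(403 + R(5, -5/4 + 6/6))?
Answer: -682481/4 ≈ -1.7062e+5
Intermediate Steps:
R(I, a) = -I/8 - a/8 (R(I, a) = -(I + a)/8 = -I/8 - a/8)
-424*(403 + R(5, -5/4 + 6/6)) = -424*(403 + (-⅛*5 - (-5/4 + 6/6)/8)) = -424*(403 + (-5/8 - (-5*¼ + 6*(⅙))/8)) = -424*(403 + (-5/8 - (-5/4 + 1)/8)) = -424*(403 + (-5/8 - ⅛*(-¼))) = -424*(403 + (-5/8 + 1/32)) = -424*(403 - 19/32) = -424*12877/32 = -682481/4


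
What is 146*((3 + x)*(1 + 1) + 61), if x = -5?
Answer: 8322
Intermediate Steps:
146*((3 + x)*(1 + 1) + 61) = 146*((3 - 5)*(1 + 1) + 61) = 146*(-2*2 + 61) = 146*(-4 + 61) = 146*57 = 8322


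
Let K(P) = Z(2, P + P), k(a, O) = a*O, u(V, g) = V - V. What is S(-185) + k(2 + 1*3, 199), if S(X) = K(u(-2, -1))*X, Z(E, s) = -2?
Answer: 1365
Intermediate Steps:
u(V, g) = 0
k(a, O) = O*a
K(P) = -2
S(X) = -2*X
S(-185) + k(2 + 1*3, 199) = -2*(-185) + 199*(2 + 1*3) = 370 + 199*(2 + 3) = 370 + 199*5 = 370 + 995 = 1365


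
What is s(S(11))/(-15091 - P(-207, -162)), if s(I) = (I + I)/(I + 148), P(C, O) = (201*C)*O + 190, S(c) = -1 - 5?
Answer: 6/479648665 ≈ 1.2509e-8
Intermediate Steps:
S(c) = -6
P(C, O) = 190 + 201*C*O (P(C, O) = 201*C*O + 190 = 190 + 201*C*O)
s(I) = 2*I/(148 + I) (s(I) = (2*I)/(148 + I) = 2*I/(148 + I))
s(S(11))/(-15091 - P(-207, -162)) = (2*(-6)/(148 - 6))/(-15091 - (190 + 201*(-207)*(-162))) = (2*(-6)/142)/(-15091 - (190 + 6740334)) = (2*(-6)*(1/142))/(-15091 - 1*6740524) = -6/(71*(-15091 - 6740524)) = -6/71/(-6755615) = -6/71*(-1/6755615) = 6/479648665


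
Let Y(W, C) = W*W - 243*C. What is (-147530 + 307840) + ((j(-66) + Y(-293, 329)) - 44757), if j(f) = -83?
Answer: 121372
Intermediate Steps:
Y(W, C) = W² - 243*C
(-147530 + 307840) + ((j(-66) + Y(-293, 329)) - 44757) = (-147530 + 307840) + ((-83 + ((-293)² - 243*329)) - 44757) = 160310 + ((-83 + (85849 - 79947)) - 44757) = 160310 + ((-83 + 5902) - 44757) = 160310 + (5819 - 44757) = 160310 - 38938 = 121372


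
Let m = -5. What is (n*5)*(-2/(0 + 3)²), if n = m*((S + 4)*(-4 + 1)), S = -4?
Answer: 0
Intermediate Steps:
n = 0 (n = -5*(-4 + 4)*(-4 + 1) = -0*(-3) = -5*0 = 0)
(n*5)*(-2/(0 + 3)²) = (0*5)*(-2/(0 + 3)²) = 0*(-2/(3²)) = 0*(-2/9) = 0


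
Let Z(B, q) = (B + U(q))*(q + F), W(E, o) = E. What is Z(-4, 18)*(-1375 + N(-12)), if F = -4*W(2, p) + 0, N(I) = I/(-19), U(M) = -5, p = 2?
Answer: 2350170/19 ≈ 1.2369e+5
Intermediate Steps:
N(I) = -I/19 (N(I) = I*(-1/19) = -I/19)
F = -8 (F = -4*2 + 0 = -8 + 0 = -8)
Z(B, q) = (-8 + q)*(-5 + B) (Z(B, q) = (B - 5)*(q - 8) = (-5 + B)*(-8 + q) = (-8 + q)*(-5 + B))
Z(-4, 18)*(-1375 + N(-12)) = (40 - 8*(-4) - 5*18 - 4*18)*(-1375 - 1/19*(-12)) = (40 + 32 - 90 - 72)*(-1375 + 12/19) = -90*(-26113/19) = 2350170/19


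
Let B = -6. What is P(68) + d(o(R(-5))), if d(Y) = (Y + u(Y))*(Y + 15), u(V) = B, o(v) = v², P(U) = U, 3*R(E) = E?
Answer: 868/81 ≈ 10.716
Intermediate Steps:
R(E) = E/3
u(V) = -6
d(Y) = (-6 + Y)*(15 + Y) (d(Y) = (Y - 6)*(Y + 15) = (-6 + Y)*(15 + Y))
P(68) + d(o(R(-5))) = 68 + (-90 + (((⅓)*(-5))²)² + 9*((⅓)*(-5))²) = 68 + (-90 + ((-5/3)²)² + 9*(-5/3)²) = 68 + (-90 + (25/9)² + 9*(25/9)) = 68 + (-90 + 625/81 + 25) = 68 - 4640/81 = 868/81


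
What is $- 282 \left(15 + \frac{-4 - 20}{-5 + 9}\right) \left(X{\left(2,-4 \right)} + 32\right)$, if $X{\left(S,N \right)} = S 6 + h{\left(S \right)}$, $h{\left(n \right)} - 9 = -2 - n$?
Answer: $-124362$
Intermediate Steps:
$h{\left(n \right)} = 7 - n$ ($h{\left(n \right)} = 9 - \left(2 + n\right) = 7 - n$)
$X{\left(S,N \right)} = 7 + 5 S$ ($X{\left(S,N \right)} = S 6 - \left(-7 + S\right) = 6 S - \left(-7 + S\right) = 7 + 5 S$)
$- 282 \left(15 + \frac{-4 - 20}{-5 + 9}\right) \left(X{\left(2,-4 \right)} + 32\right) = - 282 \left(15 + \frac{-4 - 20}{-5 + 9}\right) \left(\left(7 + 5 \cdot 2\right) + 32\right) = - 282 \left(15 - \frac{24}{4}\right) \left(\left(7 + 10\right) + 32\right) = - 282 \left(15 - 6\right) \left(17 + 32\right) = - 282 \left(15 - 6\right) 49 = - 282 \cdot 9 \cdot 49 = \left(-282\right) 441 = -124362$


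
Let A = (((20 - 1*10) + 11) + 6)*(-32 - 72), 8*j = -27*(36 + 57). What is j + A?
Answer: -24975/8 ≈ -3121.9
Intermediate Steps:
j = -2511/8 (j = (-27*(36 + 57))/8 = (-27*93)/8 = (1/8)*(-2511) = -2511/8 ≈ -313.88)
A = -2808 (A = (((20 - 10) + 11) + 6)*(-104) = ((10 + 11) + 6)*(-104) = (21 + 6)*(-104) = 27*(-104) = -2808)
j + A = -2511/8 - 2808 = -24975/8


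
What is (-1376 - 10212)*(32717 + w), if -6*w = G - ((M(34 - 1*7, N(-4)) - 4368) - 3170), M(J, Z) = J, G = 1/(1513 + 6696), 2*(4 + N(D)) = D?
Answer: -2993152044164/8209 ≈ -3.6462e+8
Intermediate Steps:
N(D) = -4 + D/2
G = 1/8209 ≈ 0.00012182
w = -10276300/8209 (w = -(1/8209 - (((34 - 1*7) - 4368) - 3170))/6 = -(1/8209 - (((34 - 7) - 4368) - 3170))/6 = -(1/8209 - ((27 - 4368) - 3170))/6 = -(1/8209 - (-4341 - 3170))/6 = -(1/8209 - 1*(-7511))/6 = -(1/8209 + 7511)/6 = -1/6*61657800/8209 = -10276300/8209 ≈ -1251.8)
(-1376 - 10212)*(32717 + w) = (-1376 - 10212)*(32717 - 10276300/8209) = -11588*258297553/8209 = -2993152044164/8209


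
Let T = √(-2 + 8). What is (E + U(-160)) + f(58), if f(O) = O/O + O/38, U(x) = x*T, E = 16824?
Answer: 319704/19 - 160*√6 ≈ 16435.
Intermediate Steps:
T = √6 ≈ 2.4495
U(x) = x*√6
f(O) = 1 + O/38 (f(O) = 1 + O*(1/38) = 1 + O/38)
(E + U(-160)) + f(58) = (16824 - 160*√6) + (1 + (1/38)*58) = (16824 - 160*√6) + (1 + 29/19) = (16824 - 160*√6) + 48/19 = 319704/19 - 160*√6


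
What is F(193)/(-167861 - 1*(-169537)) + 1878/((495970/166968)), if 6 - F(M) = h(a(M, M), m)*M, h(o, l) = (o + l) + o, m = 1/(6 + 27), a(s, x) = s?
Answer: 8061697993651/13715554380 ≈ 587.78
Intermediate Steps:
m = 1/33 ≈ 0.030303
h(o, l) = l + 2*o (h(o, l) = (l + o) + o = l + 2*o)
F(M) = 6 - M*(1/33 + 2*M) (F(M) = 6 - (1/33 + 2*M)*M = 6 - M*(1/33 + 2*M))
F(193)/(-167861 - 1*(-169537)) + 1878/((495970/166968)) = (6 - 1/33*193*(1 + 66*193))/(-167861 - 1*(-169537)) + 1878/((495970/166968)) = (6 - 1/33*193*(1 + 12738))/(-167861 + 169537) + 1878/((495970*(1/166968))) = (6 - 1/33*193*12739)/1676 + 1878/(247985/83484) = (6 - 2458627/33)*(1/1676) + 1878*(83484/247985) = -2458429/33*1/1676 + 156782952/247985 = -2458429/55308 + 156782952/247985 = 8061697993651/13715554380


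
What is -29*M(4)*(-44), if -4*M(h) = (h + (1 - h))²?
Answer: -319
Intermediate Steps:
M(h) = -¼ (M(h) = -(h + (1 - h))²/4 = -¼*1² = -¼*1 = -¼)
-29*M(4)*(-44) = -29*(-¼)*(-44) = (29/4)*(-44) = -319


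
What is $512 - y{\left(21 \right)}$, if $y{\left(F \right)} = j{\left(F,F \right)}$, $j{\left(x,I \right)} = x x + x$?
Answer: $50$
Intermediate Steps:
$j{\left(x,I \right)} = x + x^{2}$ ($j{\left(x,I \right)} = x^{2} + x = x + x^{2}$)
$y{\left(F \right)} = F \left(1 + F\right)$
$512 - y{\left(21 \right)} = 512 - 21 \left(1 + 21\right) = 512 - 21 \cdot 22 = 512 - 462 = 50$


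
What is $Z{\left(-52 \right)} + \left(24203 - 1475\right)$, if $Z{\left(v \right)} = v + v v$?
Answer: $25380$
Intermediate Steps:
$Z{\left(v \right)} = v + v^{2}$
$Z{\left(-52 \right)} + \left(24203 - 1475\right) = - 52 \left(1 - 52\right) + \left(24203 - 1475\right) = \left(-52\right) \left(-51\right) + \left(24203 - 1475\right) = 2652 + 22728 = 25380$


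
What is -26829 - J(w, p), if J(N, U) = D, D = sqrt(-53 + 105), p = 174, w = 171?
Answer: -26829 - 2*sqrt(13) ≈ -26836.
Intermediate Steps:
D = 2*sqrt(13) (D = sqrt(52) = 2*sqrt(13) ≈ 7.2111)
J(N, U) = 2*sqrt(13)
-26829 - J(w, p) = -26829 - 2*sqrt(13)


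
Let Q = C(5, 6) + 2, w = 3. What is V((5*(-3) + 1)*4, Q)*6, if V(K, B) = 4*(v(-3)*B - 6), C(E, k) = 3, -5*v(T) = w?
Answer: -216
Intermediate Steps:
v(T) = -⅗ (v(T) = -⅕*3 = -⅗)
Q = 5 (Q = 3 + 2 = 5)
V(K, B) = -24 - 12*B/5 (V(K, B) = 4*(-3*B/5 - 6) = 4*(-6 - 3*B/5) = -24 - 12*B/5)
V((5*(-3) + 1)*4, Q)*6 = (-24 - 12/5*5)*6 = (-24 - 12)*6 = -36*6 = -216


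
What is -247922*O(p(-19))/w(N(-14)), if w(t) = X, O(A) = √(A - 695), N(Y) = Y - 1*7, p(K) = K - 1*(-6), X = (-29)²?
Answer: -495844*I*√177/841 ≈ -7844.0*I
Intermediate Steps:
X = 841
p(K) = 6 + K (p(K) = K + 6 = 6 + K)
N(Y) = -7 + Y (N(Y) = Y - 7 = -7 + Y)
O(A) = √(-695 + A)
w(t) = 841
-247922*O(p(-19))/w(N(-14)) = -247922*√(-695 + (6 - 19))/841 = -247922*√(-695 - 13)/841 = -247922*2*I*√177/841 = -495844*I*√177/841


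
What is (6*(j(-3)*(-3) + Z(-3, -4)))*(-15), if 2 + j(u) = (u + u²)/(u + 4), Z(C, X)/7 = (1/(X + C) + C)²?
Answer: -36000/7 ≈ -5142.9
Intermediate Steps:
Z(C, X) = 7*(C + 1/(C + X))² (Z(C, X) = 7*(1/(X + C) + C)² = 7*(1/(C + X) + C)² = 7*(C + 1/(C + X))²)
j(u) = -2 + (u + u²)/(4 + u) (j(u) = -2 + (u + u²)/(u + 4) = -2 + (u + u²)/(4 + u))
(6*(j(-3)*(-3) + Z(-3, -4)))*(-15) = (6*(((-8 + (-3)² - 1*(-3))/(4 - 3))*(-3) + 7*(1 + (-3)² - 3*(-4))²/(-3 - 4)²))*(-15) = (6*(((-8 + 9 + 3)/1)*(-3) + 7*(1 + 9 + 12)²/(-7)²))*(-15) = (6*((1*4)*(-3) + 7*(1/49)*22²))*(-15) = (6*(4*(-3) + 7*(1/49)*484))*(-15) = (6*(-12 + 484/7))*(-15) = (6*(400/7))*(-15) = (2400/7)*(-15) = -36000/7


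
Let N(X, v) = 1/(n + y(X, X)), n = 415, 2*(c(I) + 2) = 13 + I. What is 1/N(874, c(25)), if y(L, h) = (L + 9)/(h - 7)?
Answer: 360688/867 ≈ 416.02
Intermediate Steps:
c(I) = 9/2 + I/2 (c(I) = -2 + (13 + I)/2 = -2 + (13/2 + I/2) = 9/2 + I/2)
y(L, h) = (9 + L)/(-7 + h)
N(X, v) = 1/(415 + (9 + X)/(-7 + X))
1/N(874, c(25)) = 1/((-7 + 874)/(16*(-181 + 26*874))) = 1/((1/16)*867/(-181 + 22724)) = 1/((1/16)*867/22543) = 1/((1/16)*(1/22543)*867) = 1/(867/360688) = 360688/867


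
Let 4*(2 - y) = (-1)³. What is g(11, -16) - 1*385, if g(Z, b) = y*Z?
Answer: -1441/4 ≈ -360.25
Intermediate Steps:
y = 9/4 (y = 2 - ¼*(-1)³ = 2 - ¼*(-1) = 2 + ¼ = 9/4 ≈ 2.2500)
g(Z, b) = 9*Z/4
g(11, -16) - 1*385 = (9/4)*11 - 1*385 = 99/4 - 385 = -1441/4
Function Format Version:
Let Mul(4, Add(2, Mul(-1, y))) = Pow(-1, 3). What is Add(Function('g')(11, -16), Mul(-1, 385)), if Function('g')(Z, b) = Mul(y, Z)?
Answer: Rational(-1441, 4) ≈ -360.25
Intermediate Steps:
y = Rational(9, 4) (y = Add(2, Mul(Rational(-1, 4), Pow(-1, 3))) = Add(2, Mul(Rational(-1, 4), -1)) = Add(2, Rational(1, 4)) = Rational(9, 4) ≈ 2.2500)
Function('g')(Z, b) = Mul(Rational(9, 4), Z)
Add(Function('g')(11, -16), Mul(-1, 385)) = Add(Mul(Rational(9, 4), 11), Mul(-1, 385)) = Add(Rational(99, 4), -385) = Rational(-1441, 4)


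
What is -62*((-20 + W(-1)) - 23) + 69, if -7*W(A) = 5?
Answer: 19455/7 ≈ 2779.3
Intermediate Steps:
W(A) = -5/7 (W(A) = -⅐*5 = -5/7)
-62*((-20 + W(-1)) - 23) + 69 = -62*((-20 - 5/7) - 23) + 69 = -62*(-145/7 - 23) + 69 = -62*(-306/7) + 69 = 18972/7 + 69 = 19455/7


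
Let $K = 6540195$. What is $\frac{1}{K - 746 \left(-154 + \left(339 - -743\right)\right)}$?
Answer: $\frac{1}{5847907} \approx 1.71 \cdot 10^{-7}$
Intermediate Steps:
$\frac{1}{K - 746 \left(-154 + \left(339 - -743\right)\right)} = \frac{1}{6540195 - 746 \left(-154 + \left(339 - -743\right)\right)} = \frac{1}{6540195 - 746 \left(-154 + \left(339 + 743\right)\right)} = \frac{1}{6540195 - 746 \left(-154 + 1082\right)} = \frac{1}{6540195 - 692288} = \frac{1}{5847907}$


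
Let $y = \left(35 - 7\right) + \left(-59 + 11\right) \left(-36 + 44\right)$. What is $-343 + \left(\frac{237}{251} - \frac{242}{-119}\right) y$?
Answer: $- \frac{41909487}{29869} \approx -1403.1$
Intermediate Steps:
$y = -356$ ($y = 28 - 384 = -356$)
$-343 + \left(\frac{237}{251} - \frac{242}{-119}\right) y = -343 + \left(\frac{237}{251} - \frac{242}{-119}\right) \left(-356\right) = -343 + \left(237 \cdot \frac{1}{251} - - \frac{242}{119}\right) \left(-356\right) = -343 + \left(\frac{237}{251} + \frac{242}{119}\right) \left(-356\right) = -343 + \frac{88945}{29869} \left(-356\right) = -343 - \frac{31664420}{29869} = - \frac{41909487}{29869}$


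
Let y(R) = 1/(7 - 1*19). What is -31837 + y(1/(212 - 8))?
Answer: -382045/12 ≈ -31837.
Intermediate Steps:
y(R) = -1/12 (y(R) = 1/(7 - 19) = 1/(-12) = -1/12)
-31837 + y(1/(212 - 8)) = -31837 - 1/12 = -382045/12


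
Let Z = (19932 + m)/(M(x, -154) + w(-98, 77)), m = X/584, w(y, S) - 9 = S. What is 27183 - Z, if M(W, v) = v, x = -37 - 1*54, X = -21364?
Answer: 272777555/9928 ≈ 27476.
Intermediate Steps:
w(y, S) = 9 + S
x = -91 (x = -37 - 54 = -91)
m = -5341/146 (m = -21364/584 = -21364*1/584 = -5341/146 ≈ -36.582)
Z = -2904731/9928 (Z = (19932 - 5341/146)/(-154 + (9 + 77)) = 2904731/(146*(-154 + 86)) = (2904731/146)/(-68) = (2904731/146)*(-1/68) = -2904731/9928 ≈ -292.58)
27183 - Z = 27183 - 1*(-2904731/9928) = 27183 + 2904731/9928 = 272777555/9928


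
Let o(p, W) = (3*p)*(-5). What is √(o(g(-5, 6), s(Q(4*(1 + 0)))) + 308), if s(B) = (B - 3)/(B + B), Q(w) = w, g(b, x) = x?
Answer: √218 ≈ 14.765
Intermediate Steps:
s(B) = (-3 + B)/(2*B) (s(B) = (-3 + B)/((2*B)) = (-3 + B)*(1/(2*B)) = (-3 + B)/(2*B))
o(p, W) = -15*p
√(o(g(-5, 6), s(Q(4*(1 + 0)))) + 308) = √(-15*6 + 308) = √(-90 + 308) = √218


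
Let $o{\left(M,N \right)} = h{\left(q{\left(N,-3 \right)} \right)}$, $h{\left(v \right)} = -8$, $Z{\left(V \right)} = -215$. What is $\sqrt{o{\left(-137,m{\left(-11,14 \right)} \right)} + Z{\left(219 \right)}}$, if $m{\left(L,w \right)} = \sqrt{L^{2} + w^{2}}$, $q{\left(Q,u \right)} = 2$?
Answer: $i \sqrt{223} \approx 14.933 i$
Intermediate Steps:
$o{\left(M,N \right)} = -8$
$\sqrt{o{\left(-137,m{\left(-11,14 \right)} \right)} + Z{\left(219 \right)}} = \sqrt{-8 - 215} = \sqrt{-223} = i \sqrt{223}$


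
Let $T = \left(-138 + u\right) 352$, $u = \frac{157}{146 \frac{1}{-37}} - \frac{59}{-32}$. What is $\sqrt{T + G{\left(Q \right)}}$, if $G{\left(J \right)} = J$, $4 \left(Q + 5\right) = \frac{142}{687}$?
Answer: $\frac{i \sqrt{623118742320894}}{100302} \approx 248.87 i$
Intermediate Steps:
$u = - \frac{88637}{2336}$ ($u = \frac{157}{146 \left(- \frac{1}{37}\right)} - - \frac{59}{32} = \frac{157}{- \frac{146}{37}} + \frac{59}{32} = 157 \left(- \frac{37}{146}\right) + \frac{59}{32} = - \frac{5809}{146} + \frac{59}{32} = - \frac{88637}{2336} \approx -37.944$)
$Q = - \frac{6799}{1374}$ ($Q = -5 + \frac{142 \cdot \frac{1}{687}}{4} = -5 + \frac{1}{4} \cdot \frac{142}{687} = -5 + \frac{71}{1374} = - \frac{6799}{1374} \approx -4.9483$)
$T = - \frac{4521055}{73}$ ($T = \left(-138 - \frac{88637}{2336}\right) 352 = \left(- \frac{411005}{2336}\right) 352 = - \frac{4521055}{73} \approx -61932.0$)
$\sqrt{T + G{\left(Q \right)}} = \sqrt{- \frac{4521055}{73} - \frac{6799}{1374}} = \sqrt{- \frac{6212425897}{100302}} = \frac{i \sqrt{623118742320894}}{100302}$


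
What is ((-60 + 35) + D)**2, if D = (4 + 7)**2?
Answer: 9216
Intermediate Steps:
D = 121 (D = 11**2 = 121)
((-60 + 35) + D)**2 = ((-60 + 35) + 121)**2 = (-25 + 121)**2 = 96**2 = 9216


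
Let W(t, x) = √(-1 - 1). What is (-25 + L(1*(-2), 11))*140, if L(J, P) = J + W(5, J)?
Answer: -3780 + 140*I*√2 ≈ -3780.0 + 197.99*I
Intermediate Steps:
W(t, x) = I*√2 (W(t, x) = √(-2) = I*√2)
L(J, P) = J + I*√2
(-25 + L(1*(-2), 11))*140 = (-25 + (1*(-2) + I*√2))*140 = (-25 + (-2 + I*√2))*140 = (-27 + I*√2)*140 = -3780 + 140*I*√2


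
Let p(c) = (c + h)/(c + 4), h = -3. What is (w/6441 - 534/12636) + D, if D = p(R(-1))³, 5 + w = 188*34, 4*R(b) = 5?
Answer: 4125125/4521582 ≈ 0.91232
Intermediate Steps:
R(b) = 5/4 (R(b) = (¼)*5 = 5/4)
w = 6387 (w = -5 + 188*34 = -5 + 6392 = 6387)
p(c) = (-3 + c)/(4 + c) (p(c) = (c - 3)/(c + 4) = (-3 + c)/(4 + c))
D = -1/27 (D = ((-3 + 5/4)/(4 + 5/4))³ = (-7/4/(21/4))³ = ((4/21)*(-7/4))³ = (-⅓)³ = -1/27 ≈ -0.037037)
(w/6441 - 534/12636) + D = (6387/6441 - 534/12636) - 1/27 = (6387*(1/6441) - 534*1/12636) - 1/27 = (2129/2147 - 89/2106) - 1/27 = 4292591/4521582 - 1/27 = 4125125/4521582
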